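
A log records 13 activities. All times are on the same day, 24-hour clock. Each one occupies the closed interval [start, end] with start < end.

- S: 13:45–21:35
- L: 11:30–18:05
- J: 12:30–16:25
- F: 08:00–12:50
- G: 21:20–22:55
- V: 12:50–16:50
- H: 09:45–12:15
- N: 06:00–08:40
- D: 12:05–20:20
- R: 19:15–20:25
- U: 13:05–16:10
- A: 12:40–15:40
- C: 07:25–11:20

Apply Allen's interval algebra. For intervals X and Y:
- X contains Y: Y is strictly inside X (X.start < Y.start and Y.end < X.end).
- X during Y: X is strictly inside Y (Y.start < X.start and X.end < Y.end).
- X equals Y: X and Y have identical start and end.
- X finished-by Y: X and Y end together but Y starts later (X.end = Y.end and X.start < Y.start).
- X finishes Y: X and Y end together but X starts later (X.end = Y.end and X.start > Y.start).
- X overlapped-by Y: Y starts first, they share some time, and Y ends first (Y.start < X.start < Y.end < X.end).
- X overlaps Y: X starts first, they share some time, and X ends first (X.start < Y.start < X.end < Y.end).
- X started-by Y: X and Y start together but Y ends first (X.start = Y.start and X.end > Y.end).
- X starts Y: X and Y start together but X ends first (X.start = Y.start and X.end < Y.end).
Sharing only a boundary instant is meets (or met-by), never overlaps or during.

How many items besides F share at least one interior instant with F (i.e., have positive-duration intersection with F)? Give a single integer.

7

Target F = [08:00, 12:50].
A [12:40, 15:40] → overlapped-by → counts.
C [07:25, 11:20] → overlaps → counts.
D [12:05, 20:20] → overlapped-by → counts.
G [21:20, 22:55] → after → no.
H [09:45, 12:15] → during → counts.
J [12:30, 16:25] → overlapped-by → counts.
L [11:30, 18:05] → overlapped-by → counts.
N [06:00, 08:40] → overlaps → counts.
R [19:15, 20:25] → after → no.
S [13:45, 21:35] → after → no.
U [13:05, 16:10] → after → no.
V [12:50, 16:50] → met-by → no.
Total: 7.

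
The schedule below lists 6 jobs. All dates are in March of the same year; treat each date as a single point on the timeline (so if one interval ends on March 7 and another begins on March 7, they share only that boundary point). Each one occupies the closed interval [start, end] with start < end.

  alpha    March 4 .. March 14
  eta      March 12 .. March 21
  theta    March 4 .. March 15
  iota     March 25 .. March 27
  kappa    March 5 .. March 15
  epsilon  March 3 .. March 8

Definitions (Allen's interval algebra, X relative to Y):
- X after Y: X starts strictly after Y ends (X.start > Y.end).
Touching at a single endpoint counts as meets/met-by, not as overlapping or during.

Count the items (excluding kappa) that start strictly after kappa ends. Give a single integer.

Target kappa = [March 5, March 15].
alpha [March 4, March 14] → overlaps → no.
epsilon [March 3, March 8] → overlaps → no.
eta [March 12, March 21] → overlapped-by → no.
iota [March 25, March 27] → after → counts.
theta [March 4, March 15] → finished-by → no.
Total: 1.

1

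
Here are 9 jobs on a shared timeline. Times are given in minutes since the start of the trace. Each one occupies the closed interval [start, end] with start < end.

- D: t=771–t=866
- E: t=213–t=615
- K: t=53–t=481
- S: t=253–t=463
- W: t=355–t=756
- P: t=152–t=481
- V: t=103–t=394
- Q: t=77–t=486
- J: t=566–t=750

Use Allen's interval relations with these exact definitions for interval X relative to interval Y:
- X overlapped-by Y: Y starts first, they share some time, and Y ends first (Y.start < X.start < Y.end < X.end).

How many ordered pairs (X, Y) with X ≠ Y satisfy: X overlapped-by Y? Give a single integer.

Checking all 72 ordered pairs for relation 'overlapped-by'; matching pairs in alphabetical order:
(E, K): E overlapped-by K ✓
(E, P): E overlapped-by P ✓
(E, Q): E overlapped-by Q ✓
(E, V): E overlapped-by V ✓
(J, E): J overlapped-by E ✓
(P, V): P overlapped-by V ✓
(Q, K): Q overlapped-by K ✓
(S, V): S overlapped-by V ✓
(W, E): W overlapped-by E ✓
(W, K): W overlapped-by K ✓
(W, P): W overlapped-by P ✓
(W, Q): W overlapped-by Q ✓
(W, S): W overlapped-by S ✓
(W, V): W overlapped-by V ✓
Count: 14.

14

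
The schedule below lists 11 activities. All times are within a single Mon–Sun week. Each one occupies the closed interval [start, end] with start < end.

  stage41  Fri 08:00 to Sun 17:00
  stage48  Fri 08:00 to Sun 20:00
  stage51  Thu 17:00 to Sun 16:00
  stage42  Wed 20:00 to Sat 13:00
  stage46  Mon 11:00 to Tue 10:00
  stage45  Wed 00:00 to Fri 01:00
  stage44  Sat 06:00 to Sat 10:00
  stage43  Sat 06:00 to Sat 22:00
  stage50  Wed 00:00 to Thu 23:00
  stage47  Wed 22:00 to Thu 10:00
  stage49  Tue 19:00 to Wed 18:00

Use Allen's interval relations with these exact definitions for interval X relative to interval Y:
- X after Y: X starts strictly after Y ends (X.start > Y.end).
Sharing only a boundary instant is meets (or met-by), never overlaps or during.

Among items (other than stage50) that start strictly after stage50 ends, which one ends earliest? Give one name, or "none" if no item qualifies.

Target stage50 = [Wed 00:00, Thu 23:00].
stage41 [Fri 08:00, Sun 17:00] → after → candidate.
stage42 [Wed 20:00, Sat 13:00] → overlapped-by → excluded.
stage43 [Sat 06:00, Sat 22:00] → after → candidate.
stage44 [Sat 06:00, Sat 10:00] → after → candidate.
stage45 [Wed 00:00, Fri 01:00] → started-by → excluded.
stage46 [Mon 11:00, Tue 10:00] → before → excluded.
stage47 [Wed 22:00, Thu 10:00] → during → excluded.
stage48 [Fri 08:00, Sun 20:00] → after → candidate.
stage49 [Tue 19:00, Wed 18:00] → overlaps → excluded.
stage51 [Thu 17:00, Sun 16:00] → overlapped-by → excluded.
Among candidates, earliest end is Sat 10:00 → stage44.

stage44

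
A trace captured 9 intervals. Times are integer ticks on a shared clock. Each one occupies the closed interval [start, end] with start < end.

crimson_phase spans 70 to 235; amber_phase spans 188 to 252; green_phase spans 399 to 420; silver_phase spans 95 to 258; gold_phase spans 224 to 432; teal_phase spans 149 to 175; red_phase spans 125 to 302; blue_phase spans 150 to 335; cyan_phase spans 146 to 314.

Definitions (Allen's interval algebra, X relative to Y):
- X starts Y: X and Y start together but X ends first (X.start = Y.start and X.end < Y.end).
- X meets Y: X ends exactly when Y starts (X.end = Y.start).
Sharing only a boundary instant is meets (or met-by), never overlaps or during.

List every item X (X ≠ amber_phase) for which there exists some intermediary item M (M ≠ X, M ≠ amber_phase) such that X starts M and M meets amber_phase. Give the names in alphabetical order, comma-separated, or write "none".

none

Target amber_phase = [188, 252].
Intermediaries M with M meets amber_phase: none.
Union: none.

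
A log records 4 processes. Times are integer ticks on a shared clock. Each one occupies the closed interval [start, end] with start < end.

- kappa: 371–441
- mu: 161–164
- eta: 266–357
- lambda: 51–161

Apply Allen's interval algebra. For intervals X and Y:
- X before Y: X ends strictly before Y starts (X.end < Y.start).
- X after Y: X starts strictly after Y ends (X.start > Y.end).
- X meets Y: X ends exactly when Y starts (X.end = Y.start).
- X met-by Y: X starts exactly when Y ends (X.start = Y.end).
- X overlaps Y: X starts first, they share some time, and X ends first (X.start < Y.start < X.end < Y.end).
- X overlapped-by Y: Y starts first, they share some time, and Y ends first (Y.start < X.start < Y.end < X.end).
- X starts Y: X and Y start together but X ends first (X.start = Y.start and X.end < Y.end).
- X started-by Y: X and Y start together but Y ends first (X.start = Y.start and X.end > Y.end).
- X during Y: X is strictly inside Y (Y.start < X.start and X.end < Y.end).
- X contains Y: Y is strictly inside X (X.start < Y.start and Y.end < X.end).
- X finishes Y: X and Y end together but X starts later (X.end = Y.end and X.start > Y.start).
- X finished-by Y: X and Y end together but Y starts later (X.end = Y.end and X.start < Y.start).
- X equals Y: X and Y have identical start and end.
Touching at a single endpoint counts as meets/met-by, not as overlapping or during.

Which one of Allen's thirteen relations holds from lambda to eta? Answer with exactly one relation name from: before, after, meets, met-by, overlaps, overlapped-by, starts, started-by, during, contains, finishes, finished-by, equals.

lambda = [51, 161]; eta = [266, 357].
Compare endpoints: lambda.start < eta.start, lambda.start < eta.end, lambda.end < eta.start, lambda.end < eta.end.
That pattern is 'before'.

before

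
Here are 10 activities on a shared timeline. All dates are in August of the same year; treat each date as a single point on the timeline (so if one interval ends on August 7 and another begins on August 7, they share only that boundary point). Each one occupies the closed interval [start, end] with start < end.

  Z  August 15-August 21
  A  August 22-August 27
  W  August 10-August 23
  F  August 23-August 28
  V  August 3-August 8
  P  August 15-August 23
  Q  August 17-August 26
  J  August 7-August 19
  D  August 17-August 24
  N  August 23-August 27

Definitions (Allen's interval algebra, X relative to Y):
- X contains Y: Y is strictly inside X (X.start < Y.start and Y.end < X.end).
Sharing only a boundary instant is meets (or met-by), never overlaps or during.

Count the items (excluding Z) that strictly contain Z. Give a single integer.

Target Z = [August 15, August 21].
A [August 22, August 27] → after → no.
D [August 17, August 24] → overlapped-by → no.
F [August 23, August 28] → after → no.
J [August 7, August 19] → overlaps → no.
N [August 23, August 27] → after → no.
P [August 15, August 23] → started-by → no.
Q [August 17, August 26] → overlapped-by → no.
V [August 3, August 8] → before → no.
W [August 10, August 23] → contains → counts.
Total: 1.

1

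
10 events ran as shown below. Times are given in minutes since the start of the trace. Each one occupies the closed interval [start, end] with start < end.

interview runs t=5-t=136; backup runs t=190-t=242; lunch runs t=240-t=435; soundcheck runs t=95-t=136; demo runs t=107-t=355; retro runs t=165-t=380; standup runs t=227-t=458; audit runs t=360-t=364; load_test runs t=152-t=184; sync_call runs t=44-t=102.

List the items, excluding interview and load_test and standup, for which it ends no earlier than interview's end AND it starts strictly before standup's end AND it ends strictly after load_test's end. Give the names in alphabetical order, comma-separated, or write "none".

Conditions: its end is no earlier than interview's end (X.end >= t=136) AND its start is strictly before standup's end (X.start < t=458) AND its end is strictly after load_test's end (X.end > t=184).
audit: end t=364 >= t=136? ✓; start t=360 < t=458? ✓; end t=364 > t=184? ✓ → yes.
backup: end t=242 >= t=136? ✓; start t=190 < t=458? ✓; end t=242 > t=184? ✓ → yes.
demo: end t=355 >= t=136? ✓; start t=107 < t=458? ✓; end t=355 > t=184? ✓ → yes.
lunch: end t=435 >= t=136? ✓; start t=240 < t=458? ✓; end t=435 > t=184? ✓ → yes.
retro: end t=380 >= t=136? ✓; start t=165 < t=458? ✓; end t=380 > t=184? ✓ → yes.
soundcheck: end t=136 >= t=136? ✓; start t=95 < t=458? ✓; end t=136 > t=184? ✗ → no.
sync_call: end t=102 >= t=136? ✗; start t=44 < t=458? ✓; end t=102 > t=184? ✗ → no.
Result: audit, backup, demo, lunch, retro.

audit, backup, demo, lunch, retro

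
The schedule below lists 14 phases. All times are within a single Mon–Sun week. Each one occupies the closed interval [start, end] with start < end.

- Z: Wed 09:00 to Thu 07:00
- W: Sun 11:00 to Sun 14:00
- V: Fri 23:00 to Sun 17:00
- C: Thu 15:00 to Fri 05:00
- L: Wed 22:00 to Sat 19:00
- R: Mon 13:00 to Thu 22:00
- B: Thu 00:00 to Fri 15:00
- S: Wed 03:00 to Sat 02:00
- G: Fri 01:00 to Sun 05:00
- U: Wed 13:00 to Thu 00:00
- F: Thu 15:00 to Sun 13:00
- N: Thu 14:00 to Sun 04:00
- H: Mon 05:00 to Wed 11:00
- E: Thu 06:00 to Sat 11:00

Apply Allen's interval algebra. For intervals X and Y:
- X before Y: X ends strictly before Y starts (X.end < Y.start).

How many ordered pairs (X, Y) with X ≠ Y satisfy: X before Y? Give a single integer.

35

Checking all 182 ordered pairs for relation 'before'; matching pairs in alphabetical order:
(B, V): B before V ✓
(B, W): B before W ✓
(C, V): C before V ✓
(C, W): C before W ✓
(E, W): E before W ✓
(G, W): G before W ✓
(H, B): H before B ✓
(H, C): H before C ✓
(H, E): H before E ✓
(H, F): H before F ✓
(H, G): H before G ✓
(H, L): H before L ✓
(H, N): H before N ✓
(H, U): H before U ✓
(H, V): H before V ✓
(H, W): H before W ✓
(L, W): L before W ✓
(N, W): N before W ✓
(R, G): R before G ✓
(R, V): R before V ✓
(R, W): R before W ✓
(S, W): S before W ✓
(U, C): U before C ✓
(U, E): U before E ✓
... plus 11 further pairs not listed.
Count: 35.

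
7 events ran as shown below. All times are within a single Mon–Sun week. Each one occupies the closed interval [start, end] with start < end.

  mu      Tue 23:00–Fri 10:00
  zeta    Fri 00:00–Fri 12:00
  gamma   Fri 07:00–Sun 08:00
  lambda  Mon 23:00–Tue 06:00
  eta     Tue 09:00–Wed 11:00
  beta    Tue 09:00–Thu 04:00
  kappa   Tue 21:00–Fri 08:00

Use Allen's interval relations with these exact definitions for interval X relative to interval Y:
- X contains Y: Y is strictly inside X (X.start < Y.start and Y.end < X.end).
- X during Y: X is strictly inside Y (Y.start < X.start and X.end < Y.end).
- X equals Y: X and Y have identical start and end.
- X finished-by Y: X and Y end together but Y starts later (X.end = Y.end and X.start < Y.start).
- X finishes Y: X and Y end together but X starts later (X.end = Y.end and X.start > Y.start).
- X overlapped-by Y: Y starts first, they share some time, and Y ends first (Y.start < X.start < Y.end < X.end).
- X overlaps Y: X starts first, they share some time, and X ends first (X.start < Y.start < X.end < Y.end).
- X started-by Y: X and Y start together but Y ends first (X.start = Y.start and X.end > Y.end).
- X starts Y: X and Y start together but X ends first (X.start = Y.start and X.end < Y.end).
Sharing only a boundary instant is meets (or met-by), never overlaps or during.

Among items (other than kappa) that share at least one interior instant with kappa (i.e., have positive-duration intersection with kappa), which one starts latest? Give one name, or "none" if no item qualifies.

gamma

Target kappa = [Tue 21:00, Fri 08:00].
beta [Tue 09:00, Thu 04:00] → overlaps → candidate.
eta [Tue 09:00, Wed 11:00] → overlaps → candidate.
gamma [Fri 07:00, Sun 08:00] → overlapped-by → candidate.
lambda [Mon 23:00, Tue 06:00] → before → excluded.
mu [Tue 23:00, Fri 10:00] → overlapped-by → candidate.
zeta [Fri 00:00, Fri 12:00] → overlapped-by → candidate.
Among candidates, latest start is Fri 07:00 → gamma.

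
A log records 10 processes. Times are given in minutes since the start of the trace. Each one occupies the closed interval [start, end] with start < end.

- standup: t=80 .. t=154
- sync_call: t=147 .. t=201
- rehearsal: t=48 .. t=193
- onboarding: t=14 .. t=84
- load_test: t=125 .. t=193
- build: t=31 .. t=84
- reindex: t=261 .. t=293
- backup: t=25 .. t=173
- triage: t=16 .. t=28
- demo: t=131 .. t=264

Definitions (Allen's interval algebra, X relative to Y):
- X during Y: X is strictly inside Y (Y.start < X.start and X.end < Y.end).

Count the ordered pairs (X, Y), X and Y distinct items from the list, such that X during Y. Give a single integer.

Checking all 90 ordered pairs for relation 'during'; matching pairs in alphabetical order:
(build, backup): build during backup ✓
(standup, backup): standup during backup ✓
(standup, rehearsal): standup during rehearsal ✓
(sync_call, demo): sync_call during demo ✓
(triage, onboarding): triage during onboarding ✓
Count: 5.

5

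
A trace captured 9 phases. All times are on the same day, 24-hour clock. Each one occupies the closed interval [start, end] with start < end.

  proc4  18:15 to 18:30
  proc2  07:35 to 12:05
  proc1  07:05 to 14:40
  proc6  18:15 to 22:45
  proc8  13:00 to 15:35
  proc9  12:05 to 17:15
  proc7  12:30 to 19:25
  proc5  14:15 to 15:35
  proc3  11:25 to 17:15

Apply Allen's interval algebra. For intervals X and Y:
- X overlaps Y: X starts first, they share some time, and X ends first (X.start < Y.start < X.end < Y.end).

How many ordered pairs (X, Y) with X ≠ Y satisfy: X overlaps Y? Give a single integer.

9

Checking all 72 ordered pairs for relation 'overlaps'; matching pairs in alphabetical order:
(proc1, proc3): proc1 overlaps proc3 ✓
(proc1, proc5): proc1 overlaps proc5 ✓
(proc1, proc7): proc1 overlaps proc7 ✓
(proc1, proc8): proc1 overlaps proc8 ✓
(proc1, proc9): proc1 overlaps proc9 ✓
(proc2, proc3): proc2 overlaps proc3 ✓
(proc3, proc7): proc3 overlaps proc7 ✓
(proc7, proc6): proc7 overlaps proc6 ✓
(proc9, proc7): proc9 overlaps proc7 ✓
Count: 9.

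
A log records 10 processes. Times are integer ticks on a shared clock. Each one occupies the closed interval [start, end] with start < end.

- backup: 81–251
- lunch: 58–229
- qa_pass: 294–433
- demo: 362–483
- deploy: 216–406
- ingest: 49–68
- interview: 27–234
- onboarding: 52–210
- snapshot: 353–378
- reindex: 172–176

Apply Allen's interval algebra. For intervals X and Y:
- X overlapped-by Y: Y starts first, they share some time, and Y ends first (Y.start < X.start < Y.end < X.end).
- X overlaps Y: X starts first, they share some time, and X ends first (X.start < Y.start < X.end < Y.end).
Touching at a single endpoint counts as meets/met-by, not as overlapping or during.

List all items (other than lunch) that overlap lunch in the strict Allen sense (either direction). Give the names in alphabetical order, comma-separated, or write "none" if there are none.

backup, deploy, ingest, onboarding

Target lunch = [58, 229].
backup [81, 251] → overlapped-by → yes.
demo [362, 483] → after → no.
deploy [216, 406] → overlapped-by → yes.
ingest [49, 68] → overlaps → yes.
interview [27, 234] → contains → no.
onboarding [52, 210] → overlaps → yes.
qa_pass [294, 433] → after → no.
reindex [172, 176] → during → no.
snapshot [353, 378] → after → no.
Result: backup, deploy, ingest, onboarding.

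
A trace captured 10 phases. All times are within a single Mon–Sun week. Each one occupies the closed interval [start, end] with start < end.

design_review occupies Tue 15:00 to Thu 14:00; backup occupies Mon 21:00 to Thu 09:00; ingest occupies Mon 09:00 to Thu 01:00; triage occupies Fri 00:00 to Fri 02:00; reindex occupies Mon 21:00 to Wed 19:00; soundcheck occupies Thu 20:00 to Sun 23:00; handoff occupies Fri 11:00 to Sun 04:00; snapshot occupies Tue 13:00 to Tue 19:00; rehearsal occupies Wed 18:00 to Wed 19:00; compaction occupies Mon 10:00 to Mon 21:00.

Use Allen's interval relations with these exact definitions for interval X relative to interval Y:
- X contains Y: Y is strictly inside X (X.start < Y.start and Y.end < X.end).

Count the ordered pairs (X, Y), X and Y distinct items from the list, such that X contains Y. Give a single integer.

10

Checking all 90 ordered pairs for relation 'contains'; matching pairs in alphabetical order:
(backup, rehearsal): backup contains rehearsal ✓
(backup, snapshot): backup contains snapshot ✓
(design_review, rehearsal): design_review contains rehearsal ✓
(ingest, compaction): ingest contains compaction ✓
(ingest, rehearsal): ingest contains rehearsal ✓
(ingest, reindex): ingest contains reindex ✓
(ingest, snapshot): ingest contains snapshot ✓
(reindex, snapshot): reindex contains snapshot ✓
(soundcheck, handoff): soundcheck contains handoff ✓
(soundcheck, triage): soundcheck contains triage ✓
Count: 10.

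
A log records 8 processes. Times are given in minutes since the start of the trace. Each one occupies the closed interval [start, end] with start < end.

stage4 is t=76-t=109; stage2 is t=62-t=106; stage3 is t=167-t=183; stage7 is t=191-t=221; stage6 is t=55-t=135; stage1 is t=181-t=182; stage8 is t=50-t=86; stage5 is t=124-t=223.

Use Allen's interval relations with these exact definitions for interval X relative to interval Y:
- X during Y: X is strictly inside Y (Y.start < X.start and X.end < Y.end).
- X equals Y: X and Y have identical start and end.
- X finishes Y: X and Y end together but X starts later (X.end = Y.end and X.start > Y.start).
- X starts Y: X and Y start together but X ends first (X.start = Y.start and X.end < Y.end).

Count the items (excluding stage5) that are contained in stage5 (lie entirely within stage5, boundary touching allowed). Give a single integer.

3

Target stage5 = [t=124, t=223].
stage1 [t=181, t=182] → during → counts.
stage2 [t=62, t=106] → before → no.
stage3 [t=167, t=183] → during → counts.
stage4 [t=76, t=109] → before → no.
stage6 [t=55, t=135] → overlaps → no.
stage7 [t=191, t=221] → during → counts.
stage8 [t=50, t=86] → before → no.
Total: 3.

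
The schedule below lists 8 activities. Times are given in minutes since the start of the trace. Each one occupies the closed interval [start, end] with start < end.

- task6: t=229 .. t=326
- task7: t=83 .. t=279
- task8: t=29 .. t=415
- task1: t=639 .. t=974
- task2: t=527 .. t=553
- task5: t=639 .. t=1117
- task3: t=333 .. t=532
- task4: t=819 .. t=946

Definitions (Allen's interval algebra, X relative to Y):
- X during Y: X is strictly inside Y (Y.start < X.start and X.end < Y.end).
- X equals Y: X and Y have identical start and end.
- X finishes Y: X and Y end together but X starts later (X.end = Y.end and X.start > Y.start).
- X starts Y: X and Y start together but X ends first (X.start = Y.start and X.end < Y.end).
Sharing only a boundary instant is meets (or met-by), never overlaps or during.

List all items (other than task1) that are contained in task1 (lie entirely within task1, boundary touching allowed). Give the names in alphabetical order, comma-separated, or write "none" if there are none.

Target task1 = [t=639, t=974].
task2 [t=527, t=553] → before → no.
task3 [t=333, t=532] → before → no.
task4 [t=819, t=946] → during → yes.
task5 [t=639, t=1117] → started-by → no.
task6 [t=229, t=326] → before → no.
task7 [t=83, t=279] → before → no.
task8 [t=29, t=415] → before → no.
Result: task4.

task4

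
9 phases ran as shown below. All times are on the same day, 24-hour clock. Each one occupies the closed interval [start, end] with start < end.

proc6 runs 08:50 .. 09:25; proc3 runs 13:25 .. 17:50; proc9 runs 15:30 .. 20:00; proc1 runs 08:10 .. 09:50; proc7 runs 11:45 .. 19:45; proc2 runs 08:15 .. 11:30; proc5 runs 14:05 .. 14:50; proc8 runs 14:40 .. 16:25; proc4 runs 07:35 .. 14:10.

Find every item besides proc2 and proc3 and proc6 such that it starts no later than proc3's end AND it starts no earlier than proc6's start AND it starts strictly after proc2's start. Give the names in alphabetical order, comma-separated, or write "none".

proc5, proc7, proc8, proc9

Conditions: its start is no later than proc3's end (X.start <= 17:50) AND its start is no earlier than proc6's start (X.start >= 08:50) AND its start is strictly after proc2's start (X.start > 08:15).
proc1: start 08:10 <= 17:50? ✓; start 08:10 >= 08:50? ✗; start 08:10 > 08:15? ✗ → no.
proc4: start 07:35 <= 17:50? ✓; start 07:35 >= 08:50? ✗; start 07:35 > 08:15? ✗ → no.
proc5: start 14:05 <= 17:50? ✓; start 14:05 >= 08:50? ✓; start 14:05 > 08:15? ✓ → yes.
proc7: start 11:45 <= 17:50? ✓; start 11:45 >= 08:50? ✓; start 11:45 > 08:15? ✓ → yes.
proc8: start 14:40 <= 17:50? ✓; start 14:40 >= 08:50? ✓; start 14:40 > 08:15? ✓ → yes.
proc9: start 15:30 <= 17:50? ✓; start 15:30 >= 08:50? ✓; start 15:30 > 08:15? ✓ → yes.
Result: proc5, proc7, proc8, proc9.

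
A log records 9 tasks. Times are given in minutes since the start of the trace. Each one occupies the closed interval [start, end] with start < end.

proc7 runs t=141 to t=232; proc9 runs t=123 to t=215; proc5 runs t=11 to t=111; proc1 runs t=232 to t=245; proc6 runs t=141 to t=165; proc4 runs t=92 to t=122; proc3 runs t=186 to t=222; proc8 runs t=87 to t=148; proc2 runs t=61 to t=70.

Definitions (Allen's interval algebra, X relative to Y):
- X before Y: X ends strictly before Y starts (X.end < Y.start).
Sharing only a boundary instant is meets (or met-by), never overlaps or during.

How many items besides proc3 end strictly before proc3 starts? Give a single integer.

5

Target proc3 = [t=186, t=222].
proc1 [t=232, t=245] → after → no.
proc2 [t=61, t=70] → before → counts.
proc4 [t=92, t=122] → before → counts.
proc5 [t=11, t=111] → before → counts.
proc6 [t=141, t=165] → before → counts.
proc7 [t=141, t=232] → contains → no.
proc8 [t=87, t=148] → before → counts.
proc9 [t=123, t=215] → overlaps → no.
Total: 5.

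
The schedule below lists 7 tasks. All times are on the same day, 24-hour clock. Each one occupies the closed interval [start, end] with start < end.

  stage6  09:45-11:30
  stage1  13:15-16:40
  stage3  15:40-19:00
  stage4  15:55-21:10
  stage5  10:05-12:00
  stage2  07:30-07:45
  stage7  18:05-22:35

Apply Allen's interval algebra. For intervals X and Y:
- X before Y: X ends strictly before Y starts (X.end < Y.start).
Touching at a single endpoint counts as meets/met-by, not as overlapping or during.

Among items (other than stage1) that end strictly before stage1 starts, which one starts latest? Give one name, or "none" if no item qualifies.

stage5

Target stage1 = [13:15, 16:40].
stage2 [07:30, 07:45] → before → candidate.
stage3 [15:40, 19:00] → overlapped-by → excluded.
stage4 [15:55, 21:10] → overlapped-by → excluded.
stage5 [10:05, 12:00] → before → candidate.
stage6 [09:45, 11:30] → before → candidate.
stage7 [18:05, 22:35] → after → excluded.
Among candidates, latest start is 10:05 → stage5.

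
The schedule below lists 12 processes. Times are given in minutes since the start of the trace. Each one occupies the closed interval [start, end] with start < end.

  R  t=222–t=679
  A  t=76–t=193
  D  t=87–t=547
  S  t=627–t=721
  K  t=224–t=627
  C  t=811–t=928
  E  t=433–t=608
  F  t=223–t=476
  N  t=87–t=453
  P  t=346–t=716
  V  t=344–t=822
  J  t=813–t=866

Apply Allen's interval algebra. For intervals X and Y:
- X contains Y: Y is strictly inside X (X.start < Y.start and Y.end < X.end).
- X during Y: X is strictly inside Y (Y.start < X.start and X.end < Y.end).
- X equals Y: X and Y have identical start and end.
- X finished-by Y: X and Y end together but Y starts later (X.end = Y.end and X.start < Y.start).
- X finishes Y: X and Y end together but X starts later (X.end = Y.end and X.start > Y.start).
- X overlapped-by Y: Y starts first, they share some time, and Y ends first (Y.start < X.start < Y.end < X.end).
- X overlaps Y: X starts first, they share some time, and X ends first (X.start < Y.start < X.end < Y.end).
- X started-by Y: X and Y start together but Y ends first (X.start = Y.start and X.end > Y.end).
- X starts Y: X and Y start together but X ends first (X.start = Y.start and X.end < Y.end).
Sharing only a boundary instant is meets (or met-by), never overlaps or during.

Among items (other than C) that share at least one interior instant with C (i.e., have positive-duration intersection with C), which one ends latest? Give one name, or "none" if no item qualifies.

Target C = [t=811, t=928].
A [t=76, t=193] → before → excluded.
D [t=87, t=547] → before → excluded.
E [t=433, t=608] → before → excluded.
F [t=223, t=476] → before → excluded.
J [t=813, t=866] → during → candidate.
K [t=224, t=627] → before → excluded.
N [t=87, t=453] → before → excluded.
P [t=346, t=716] → before → excluded.
R [t=222, t=679] → before → excluded.
S [t=627, t=721] → before → excluded.
V [t=344, t=822] → overlaps → candidate.
Among candidates, latest end is t=866 → J.

J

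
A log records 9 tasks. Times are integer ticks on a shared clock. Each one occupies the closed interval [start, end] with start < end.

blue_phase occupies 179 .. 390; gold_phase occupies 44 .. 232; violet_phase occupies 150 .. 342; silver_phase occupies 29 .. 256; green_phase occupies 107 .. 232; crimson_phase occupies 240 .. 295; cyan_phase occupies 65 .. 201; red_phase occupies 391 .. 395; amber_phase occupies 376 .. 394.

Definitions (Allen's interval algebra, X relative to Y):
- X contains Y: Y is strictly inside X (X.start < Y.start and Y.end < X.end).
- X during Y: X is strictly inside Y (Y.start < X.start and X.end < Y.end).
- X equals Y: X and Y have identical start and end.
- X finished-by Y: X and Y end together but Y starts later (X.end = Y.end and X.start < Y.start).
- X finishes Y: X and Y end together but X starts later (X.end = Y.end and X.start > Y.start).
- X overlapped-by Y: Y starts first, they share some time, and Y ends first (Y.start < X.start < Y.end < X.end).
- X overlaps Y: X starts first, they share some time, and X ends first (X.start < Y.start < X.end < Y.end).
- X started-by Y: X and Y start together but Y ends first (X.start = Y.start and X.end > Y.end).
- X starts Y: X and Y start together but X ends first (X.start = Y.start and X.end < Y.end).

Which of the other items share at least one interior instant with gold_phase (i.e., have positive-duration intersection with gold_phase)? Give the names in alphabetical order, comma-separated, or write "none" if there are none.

blue_phase, cyan_phase, green_phase, silver_phase, violet_phase

Target gold_phase = [44, 232].
amber_phase [376, 394] → after → no.
blue_phase [179, 390] → overlapped-by → yes.
crimson_phase [240, 295] → after → no.
cyan_phase [65, 201] → during → yes.
green_phase [107, 232] → finishes → yes.
red_phase [391, 395] → after → no.
silver_phase [29, 256] → contains → yes.
violet_phase [150, 342] → overlapped-by → yes.
Result: blue_phase, cyan_phase, green_phase, silver_phase, violet_phase.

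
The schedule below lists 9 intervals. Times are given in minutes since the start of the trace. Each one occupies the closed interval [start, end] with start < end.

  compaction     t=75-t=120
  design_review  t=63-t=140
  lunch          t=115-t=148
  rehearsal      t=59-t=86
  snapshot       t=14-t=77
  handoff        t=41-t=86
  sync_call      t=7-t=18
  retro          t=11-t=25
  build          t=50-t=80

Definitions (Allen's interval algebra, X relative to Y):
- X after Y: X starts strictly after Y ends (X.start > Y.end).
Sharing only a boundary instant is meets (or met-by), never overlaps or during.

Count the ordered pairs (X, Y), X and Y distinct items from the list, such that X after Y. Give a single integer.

Checking all 72 ordered pairs for relation 'after'; matching pairs in alphabetical order:
(build, retro): build after retro ✓
(build, sync_call): build after sync_call ✓
(compaction, retro): compaction after retro ✓
(compaction, sync_call): compaction after sync_call ✓
(design_review, retro): design_review after retro ✓
(design_review, sync_call): design_review after sync_call ✓
(handoff, retro): handoff after retro ✓
(handoff, sync_call): handoff after sync_call ✓
(lunch, build): lunch after build ✓
(lunch, handoff): lunch after handoff ✓
(lunch, rehearsal): lunch after rehearsal ✓
(lunch, retro): lunch after retro ✓
(lunch, snapshot): lunch after snapshot ✓
(lunch, sync_call): lunch after sync_call ✓
(rehearsal, retro): rehearsal after retro ✓
(rehearsal, sync_call): rehearsal after sync_call ✓
Count: 16.

16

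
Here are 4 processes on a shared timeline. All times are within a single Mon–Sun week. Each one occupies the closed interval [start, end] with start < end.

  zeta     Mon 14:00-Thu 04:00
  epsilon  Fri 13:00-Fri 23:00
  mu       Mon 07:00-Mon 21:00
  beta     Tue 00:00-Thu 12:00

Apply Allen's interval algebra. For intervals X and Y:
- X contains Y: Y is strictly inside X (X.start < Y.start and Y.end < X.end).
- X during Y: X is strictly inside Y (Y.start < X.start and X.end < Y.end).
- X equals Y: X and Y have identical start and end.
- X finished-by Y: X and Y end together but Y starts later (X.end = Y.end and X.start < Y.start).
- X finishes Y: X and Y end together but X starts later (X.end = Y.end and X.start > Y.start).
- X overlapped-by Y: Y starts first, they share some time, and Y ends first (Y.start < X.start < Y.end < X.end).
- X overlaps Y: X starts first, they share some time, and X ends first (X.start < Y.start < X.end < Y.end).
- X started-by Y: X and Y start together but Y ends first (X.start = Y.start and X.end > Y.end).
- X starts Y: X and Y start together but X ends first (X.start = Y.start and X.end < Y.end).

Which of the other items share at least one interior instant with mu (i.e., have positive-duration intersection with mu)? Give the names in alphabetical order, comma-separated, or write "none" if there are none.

zeta

Target mu = [Mon 07:00, Mon 21:00].
beta [Tue 00:00, Thu 12:00] → after → no.
epsilon [Fri 13:00, Fri 23:00] → after → no.
zeta [Mon 14:00, Thu 04:00] → overlapped-by → yes.
Result: zeta.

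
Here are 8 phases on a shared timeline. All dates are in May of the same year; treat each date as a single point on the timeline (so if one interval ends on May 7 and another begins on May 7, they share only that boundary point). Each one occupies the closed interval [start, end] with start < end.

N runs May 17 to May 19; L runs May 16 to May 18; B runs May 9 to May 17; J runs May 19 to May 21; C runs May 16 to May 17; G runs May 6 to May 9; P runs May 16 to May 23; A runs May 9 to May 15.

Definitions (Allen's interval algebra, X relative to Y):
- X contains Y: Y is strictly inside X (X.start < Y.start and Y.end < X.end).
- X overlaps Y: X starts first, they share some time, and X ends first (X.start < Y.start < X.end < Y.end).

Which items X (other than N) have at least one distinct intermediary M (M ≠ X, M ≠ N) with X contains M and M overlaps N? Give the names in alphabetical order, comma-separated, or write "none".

Target N = [May 17, May 19].
Intermediaries M with M overlaps N: L.
Via L — items with X contains L: none.
Union: none.

none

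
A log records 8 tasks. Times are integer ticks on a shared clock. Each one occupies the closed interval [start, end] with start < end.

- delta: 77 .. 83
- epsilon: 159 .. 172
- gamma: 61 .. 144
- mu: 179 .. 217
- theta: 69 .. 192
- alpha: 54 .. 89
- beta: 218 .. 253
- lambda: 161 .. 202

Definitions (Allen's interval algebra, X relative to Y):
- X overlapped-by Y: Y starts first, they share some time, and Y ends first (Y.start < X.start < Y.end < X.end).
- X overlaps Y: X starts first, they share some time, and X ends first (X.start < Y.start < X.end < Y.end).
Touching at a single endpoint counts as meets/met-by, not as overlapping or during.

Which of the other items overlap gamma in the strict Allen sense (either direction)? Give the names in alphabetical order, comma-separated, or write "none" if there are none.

alpha, theta

Target gamma = [61, 144].
alpha [54, 89] → overlaps → yes.
beta [218, 253] → after → no.
delta [77, 83] → during → no.
epsilon [159, 172] → after → no.
lambda [161, 202] → after → no.
mu [179, 217] → after → no.
theta [69, 192] → overlapped-by → yes.
Result: alpha, theta.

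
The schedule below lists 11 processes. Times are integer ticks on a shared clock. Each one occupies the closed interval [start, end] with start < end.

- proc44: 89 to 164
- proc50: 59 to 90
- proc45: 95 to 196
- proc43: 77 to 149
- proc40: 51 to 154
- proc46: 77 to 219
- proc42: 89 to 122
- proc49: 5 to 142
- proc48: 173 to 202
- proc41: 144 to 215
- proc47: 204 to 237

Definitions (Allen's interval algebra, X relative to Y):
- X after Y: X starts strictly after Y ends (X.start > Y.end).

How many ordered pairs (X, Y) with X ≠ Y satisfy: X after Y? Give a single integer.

Checking all 110 ordered pairs for relation 'after'; matching pairs in alphabetical order:
(proc41, proc42): proc41 after proc42 ✓
(proc41, proc49): proc41 after proc49 ✓
(proc41, proc50): proc41 after proc50 ✓
(proc45, proc50): proc45 after proc50 ✓
(proc47, proc40): proc47 after proc40 ✓
(proc47, proc42): proc47 after proc42 ✓
(proc47, proc43): proc47 after proc43 ✓
(proc47, proc44): proc47 after proc44 ✓
(proc47, proc45): proc47 after proc45 ✓
(proc47, proc48): proc47 after proc48 ✓
(proc47, proc49): proc47 after proc49 ✓
(proc47, proc50): proc47 after proc50 ✓
(proc48, proc40): proc48 after proc40 ✓
(proc48, proc42): proc48 after proc42 ✓
(proc48, proc43): proc48 after proc43 ✓
(proc48, proc44): proc48 after proc44 ✓
(proc48, proc49): proc48 after proc49 ✓
(proc48, proc50): proc48 after proc50 ✓
Count: 18.

18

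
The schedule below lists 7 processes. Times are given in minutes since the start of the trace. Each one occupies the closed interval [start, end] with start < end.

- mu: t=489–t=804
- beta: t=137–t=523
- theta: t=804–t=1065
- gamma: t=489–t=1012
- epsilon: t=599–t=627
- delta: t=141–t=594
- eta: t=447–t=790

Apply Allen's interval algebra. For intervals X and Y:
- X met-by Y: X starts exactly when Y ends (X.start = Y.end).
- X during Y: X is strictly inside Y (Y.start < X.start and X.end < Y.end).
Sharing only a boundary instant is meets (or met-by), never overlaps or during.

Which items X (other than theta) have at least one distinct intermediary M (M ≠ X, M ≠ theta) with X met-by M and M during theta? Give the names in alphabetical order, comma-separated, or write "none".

none

Target theta = [t=804, t=1065].
Intermediaries M with M during theta: none.
Union: none.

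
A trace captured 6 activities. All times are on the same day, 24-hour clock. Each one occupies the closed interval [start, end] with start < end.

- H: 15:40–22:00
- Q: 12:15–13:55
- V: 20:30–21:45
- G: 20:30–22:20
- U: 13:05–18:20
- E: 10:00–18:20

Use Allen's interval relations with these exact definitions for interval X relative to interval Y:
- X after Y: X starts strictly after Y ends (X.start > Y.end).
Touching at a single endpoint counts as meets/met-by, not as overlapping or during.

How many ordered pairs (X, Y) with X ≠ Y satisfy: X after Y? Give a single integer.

7

Checking all 30 ordered pairs for relation 'after'; matching pairs in alphabetical order:
(G, E): G after E ✓
(G, Q): G after Q ✓
(G, U): G after U ✓
(H, Q): H after Q ✓
(V, E): V after E ✓
(V, Q): V after Q ✓
(V, U): V after U ✓
Count: 7.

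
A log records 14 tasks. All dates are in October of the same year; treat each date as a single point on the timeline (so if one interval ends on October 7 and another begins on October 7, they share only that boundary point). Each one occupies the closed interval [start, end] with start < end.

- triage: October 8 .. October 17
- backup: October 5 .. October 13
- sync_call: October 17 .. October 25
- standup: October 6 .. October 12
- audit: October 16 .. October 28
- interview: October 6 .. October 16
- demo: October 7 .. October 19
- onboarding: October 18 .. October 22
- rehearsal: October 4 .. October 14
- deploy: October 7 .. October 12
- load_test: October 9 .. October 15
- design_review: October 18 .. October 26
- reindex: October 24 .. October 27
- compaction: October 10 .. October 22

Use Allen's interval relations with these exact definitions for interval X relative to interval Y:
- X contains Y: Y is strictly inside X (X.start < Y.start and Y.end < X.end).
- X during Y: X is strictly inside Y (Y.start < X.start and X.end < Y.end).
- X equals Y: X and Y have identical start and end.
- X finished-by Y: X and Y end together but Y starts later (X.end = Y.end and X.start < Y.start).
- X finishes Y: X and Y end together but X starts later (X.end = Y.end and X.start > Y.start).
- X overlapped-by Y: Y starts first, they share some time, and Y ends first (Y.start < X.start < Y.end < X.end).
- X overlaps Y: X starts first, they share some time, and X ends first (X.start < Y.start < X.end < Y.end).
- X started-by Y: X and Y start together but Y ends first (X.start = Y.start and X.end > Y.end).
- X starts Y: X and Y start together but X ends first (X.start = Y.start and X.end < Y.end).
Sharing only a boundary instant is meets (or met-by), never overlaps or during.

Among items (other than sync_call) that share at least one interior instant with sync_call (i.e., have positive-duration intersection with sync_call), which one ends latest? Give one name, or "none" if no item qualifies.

audit

Target sync_call = [October 17, October 25].
audit [October 16, October 28] → contains → candidate.
backup [October 5, October 13] → before → excluded.
compaction [October 10, October 22] → overlaps → candidate.
demo [October 7, October 19] → overlaps → candidate.
deploy [October 7, October 12] → before → excluded.
design_review [October 18, October 26] → overlapped-by → candidate.
interview [October 6, October 16] → before → excluded.
load_test [October 9, October 15] → before → excluded.
onboarding [October 18, October 22] → during → candidate.
rehearsal [October 4, October 14] → before → excluded.
reindex [October 24, October 27] → overlapped-by → candidate.
standup [October 6, October 12] → before → excluded.
triage [October 8, October 17] → meets → excluded.
Among candidates, latest end is October 28 → audit.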